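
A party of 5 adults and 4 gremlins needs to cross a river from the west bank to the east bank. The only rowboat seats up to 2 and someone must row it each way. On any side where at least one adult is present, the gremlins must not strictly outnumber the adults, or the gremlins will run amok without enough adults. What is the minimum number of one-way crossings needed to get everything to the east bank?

Counting alone: each trip to the east bank takes at most 2 across and each return brings at least 1 back, so after t trips out (and t−1 returns) at most 2t − (t−1) of the 9 are across; that first reaches 9 at t = 8, so at least 15 crossings are needed.
The plan below uses exactly 15 crossings, so it is optimal:
1. 2 gremlins → the east bank.  (the west bank: 5A 2G; the east bank: 0A 2G)
2. 1 gremlin ← the west bank.  (the west bank: 5A 3G; the east bank: 0A 1G)
3. 2 gremlins → the east bank.  (the west bank: 5A 1G; the east bank: 0A 3G)
4. 1 gremlin ← the west bank.  (the west bank: 5A 2G; the east bank: 0A 2G)
5. 2 adults → the east bank.  (the west bank: 3A 2G; the east bank: 2A 2G)
6. 1 gremlin ← the west bank.  (the west bank: 3A 3G; the east bank: 2A 1G)
7. 1 adult and 1 gremlin → the east bank.  (the west bank: 2A 2G; the east bank: 3A 2G)
8. 1 adult ← the west bank.  (the west bank: 3A 2G; the east bank: 2A 2G)
9. 1 adult and 1 gremlin → the east bank.  (the west bank: 2A 1G; the east bank: 3A 3G)
10. 1 gremlin ← the west bank.  (the west bank: 2A 2G; the east bank: 3A 2G)
11. 1 adult and 1 gremlin → the east bank.  (the west bank: 1A 1G; the east bank: 4A 3G)
12. 1 adult ← the west bank.  (the west bank: 2A 1G; the east bank: 3A 3G)
13. 1 adult and 1 gremlin → the east bank.  (the west bank: 1A 0G; the east bank: 4A 4G)
14. 1 gremlin ← the west bank.  (the west bank: 1A 1G; the east bank: 4A 3G)
15. 1 adult and 1 gremlin → the east bank.  (the west bank: 0A 0G; the east bank: 5A 4G)

15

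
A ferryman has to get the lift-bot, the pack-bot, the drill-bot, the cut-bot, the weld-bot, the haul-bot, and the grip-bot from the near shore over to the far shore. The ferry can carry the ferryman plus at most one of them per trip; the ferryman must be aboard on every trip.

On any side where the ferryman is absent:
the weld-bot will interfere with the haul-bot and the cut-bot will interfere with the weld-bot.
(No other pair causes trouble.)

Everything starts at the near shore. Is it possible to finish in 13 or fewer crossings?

No

Counting alone: the ferryman can take at most 1 across per trip to the far shore, so moving all 7 needs at least 7 loaded trips out, with a return between consecutive ones — at least 13 crossings.
The safety rule pushes this higher. Following every safe sequence of crossings, the most of the 7 that can be at the far shore as the ferry arrives there on crossing 13 is 6 — never all 7.
So the move cannot be finished within 13 crossings. (The shortest complete plan takes 15:)
1. Ferryman goes to the far shore with the weld-bot.
2. Ferryman goes back to the near shore alone.
3. Ferryman goes to the far shore with the lift-bot.
4. Ferryman goes back to the near shore alone.
5. Ferryman goes to the far shore with the pack-bot.
6. Ferryman goes back to the near shore alone.
7. Ferryman goes to the far shore with the drill-bot.
8. Ferryman goes back to the near shore alone.
9. Ferryman goes to the far shore with the cut-bot.
10. Ferryman goes back to the near shore with the weld-bot.
11. Ferryman goes to the far shore with the haul-bot.
12. Ferryman goes back to the near shore alone.
13. Ferryman goes to the far shore with the grip-bot.
14. Ferryman goes back to the near shore alone.
15. Ferryman goes to the far shore with the weld-bot.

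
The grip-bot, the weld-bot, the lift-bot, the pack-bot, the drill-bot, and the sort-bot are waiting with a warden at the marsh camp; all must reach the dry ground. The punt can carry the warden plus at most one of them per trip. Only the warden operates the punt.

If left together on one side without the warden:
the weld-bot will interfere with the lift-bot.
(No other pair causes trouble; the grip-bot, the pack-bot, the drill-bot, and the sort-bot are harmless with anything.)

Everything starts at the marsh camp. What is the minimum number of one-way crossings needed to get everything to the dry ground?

Counting alone: the warden can take at most 1 across per trip to the dry ground, so moving all 6 needs at least 6 loaded trips out, with a return between consecutive ones — at least 11 crossings.
The plan below uses exactly 11 crossings, so it is optimal:
1. Warden goes to the dry ground with the weld-bot.  [the marsh camp: the drill-bot, the grip-bot, the lift-bot, the pack-bot, the sort-bot | the dry ground: the weld-bot]
2. Warden goes back to the marsh camp alone.  [the marsh camp: the drill-bot, the grip-bot, the lift-bot, the pack-bot, the sort-bot | the dry ground: the weld-bot]
3. Warden goes to the dry ground with the grip-bot.  [the marsh camp: the drill-bot, the lift-bot, the pack-bot, the sort-bot | the dry ground: the grip-bot, the weld-bot]
4. Warden goes back to the marsh camp alone.  [the marsh camp: the drill-bot, the lift-bot, the pack-bot, the sort-bot | the dry ground: the grip-bot, the weld-bot]
5. Warden goes to the dry ground with the pack-bot.  [the marsh camp: the drill-bot, the lift-bot, the sort-bot | the dry ground: the grip-bot, the pack-bot, the weld-bot]
6. Warden goes back to the marsh camp alone.  [the marsh camp: the drill-bot, the lift-bot, the sort-bot | the dry ground: the grip-bot, the pack-bot, the weld-bot]
7. Warden goes to the dry ground with the drill-bot.  [the marsh camp: the lift-bot, the sort-bot | the dry ground: the drill-bot, the grip-bot, the pack-bot, the weld-bot]
8. Warden goes back to the marsh camp alone.  [the marsh camp: the lift-bot, the sort-bot | the dry ground: the drill-bot, the grip-bot, the pack-bot, the weld-bot]
9. Warden goes to the dry ground with the sort-bot.  [the marsh camp: the lift-bot | the dry ground: the drill-bot, the grip-bot, the pack-bot, the sort-bot, the weld-bot]
10. Warden goes back to the marsh camp alone.  [the marsh camp: the lift-bot | the dry ground: the drill-bot, the grip-bot, the pack-bot, the sort-bot, the weld-bot]
11. Warden goes to the dry ground with the lift-bot.  [the marsh camp: — | the dry ground: the drill-bot, the grip-bot, the lift-bot, the pack-bot, the sort-bot, the weld-bot]

11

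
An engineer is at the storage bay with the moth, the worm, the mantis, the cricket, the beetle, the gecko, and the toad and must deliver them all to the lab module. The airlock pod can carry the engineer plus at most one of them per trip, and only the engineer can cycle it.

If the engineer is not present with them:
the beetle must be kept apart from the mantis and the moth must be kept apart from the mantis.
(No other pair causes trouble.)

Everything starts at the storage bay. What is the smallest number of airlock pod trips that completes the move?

15

Counting alone: the engineer can take at most 1 across per trip to the lab module, so moving all 7 needs at least 7 loaded trips out, with a return between consecutive ones — at least 13 crossings.
The safety rule pushes this higher. Following every safe sequence of crossings, the most of the 7 that can be at the lab module as the airlock pod arrives there on crossing 13 is 6 — never all 7.
So no plan with fewer than 15 crossings exists, and this one achieves 15:
1. Engineer goes to the lab module with the mantis.
2. Engineer goes back to the storage bay alone.
3. Engineer goes to the lab module with the moth.
4. Engineer goes back to the storage bay with the mantis.
5. Engineer goes to the lab module with the beetle.
6. Engineer goes back to the storage bay alone.
7. Engineer goes to the lab module with the worm.
8. Engineer goes back to the storage bay alone.
9. Engineer goes to the lab module with the cricket.
10. Engineer goes back to the storage bay alone.
11. Engineer goes to the lab module with the gecko.
12. Engineer goes back to the storage bay alone.
13. Engineer goes to the lab module with the toad.
14. Engineer goes back to the storage bay alone.
15. Engineer goes to the lab module with the mantis.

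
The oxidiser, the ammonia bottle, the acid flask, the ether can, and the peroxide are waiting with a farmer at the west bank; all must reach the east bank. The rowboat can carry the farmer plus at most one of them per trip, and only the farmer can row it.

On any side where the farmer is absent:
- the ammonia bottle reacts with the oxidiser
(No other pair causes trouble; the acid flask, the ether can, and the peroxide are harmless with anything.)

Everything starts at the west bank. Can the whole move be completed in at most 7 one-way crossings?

No

Counting alone: the farmer can take at most 1 across per trip to the east bank, so moving all 5 needs at least 5 loaded trips out, with a return between consecutive ones — at least 9 crossings.
Since 7 < 9, 7 crossings cannot be enough. (The shortest complete plan in fact takes 9:)
1. Farmer goes to the east bank with the oxidiser.  [the west bank: the acid flask, the ammonia bottle, the ether can, the peroxide | the east bank: the oxidiser]
2. Farmer goes back to the west bank alone.  [the west bank: the acid flask, the ammonia bottle, the ether can, the peroxide | the east bank: the oxidiser]
3. Farmer goes to the east bank with the acid flask.  [the west bank: the ammonia bottle, the ether can, the peroxide | the east bank: the acid flask, the oxidiser]
4. Farmer goes back to the west bank alone.  [the west bank: the ammonia bottle, the ether can, the peroxide | the east bank: the acid flask, the oxidiser]
5. Farmer goes to the east bank with the ether can.  [the west bank: the ammonia bottle, the peroxide | the east bank: the acid flask, the ether can, the oxidiser]
6. Farmer goes back to the west bank alone.  [the west bank: the ammonia bottle, the peroxide | the east bank: the acid flask, the ether can, the oxidiser]
7. Farmer goes to the east bank with the peroxide.  [the west bank: the ammonia bottle | the east bank: the acid flask, the ether can, the oxidiser, the peroxide]
8. Farmer goes back to the west bank alone.  [the west bank: the ammonia bottle | the east bank: the acid flask, the ether can, the oxidiser, the peroxide]
9. Farmer goes to the east bank with the ammonia bottle.  [the west bank: — | the east bank: the acid flask, the ammonia bottle, the ether can, the oxidiser, the peroxide]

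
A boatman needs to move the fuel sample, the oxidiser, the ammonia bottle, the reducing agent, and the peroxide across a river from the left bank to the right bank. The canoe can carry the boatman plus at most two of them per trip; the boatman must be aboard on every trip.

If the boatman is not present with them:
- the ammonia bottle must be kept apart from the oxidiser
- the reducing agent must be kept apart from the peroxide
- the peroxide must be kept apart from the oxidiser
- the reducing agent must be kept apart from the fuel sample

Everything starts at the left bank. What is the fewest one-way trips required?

Counting alone: the boatman can take at most 2 across per trip to the right bank, so moving all 5 needs at least 3 loaded trips out, with a return between consecutive ones — at least 5 crossings.
The safety rule pushes this higher. Following every safe sequence of crossings, the most of the 5 that can be at the right bank as the canoe arrives there on crossing 5 is 4 — never all 5.
So no plan with fewer than 7 crossings exists, and this one achieves 7:
1. Boatman goes to the right bank with the oxidiser and the reducing agent.
2. Boatman goes back to the left bank alone.
3. Boatman goes to the right bank with the fuel sample.
4. Boatman goes back to the left bank with the reducing agent.
5. Boatman goes to the right bank with the ammonia bottle and the peroxide.
6. Boatman goes back to the left bank with the oxidiser.
7. Boatman goes to the right bank with the oxidiser and the reducing agent.

7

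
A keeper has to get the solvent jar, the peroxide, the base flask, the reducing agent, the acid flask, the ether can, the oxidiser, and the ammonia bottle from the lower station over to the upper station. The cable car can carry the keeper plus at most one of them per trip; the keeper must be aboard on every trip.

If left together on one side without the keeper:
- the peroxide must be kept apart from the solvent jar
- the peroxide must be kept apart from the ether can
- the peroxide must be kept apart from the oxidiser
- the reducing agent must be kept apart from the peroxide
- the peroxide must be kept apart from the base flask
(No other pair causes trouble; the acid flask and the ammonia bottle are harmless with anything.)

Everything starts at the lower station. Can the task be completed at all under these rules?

Following every safe sequence of crossings from the start, the most of the 8 that can be at the upper station as the cable car arrives there on crossings 1, 3, 5, 7 is 1, 2, 3, 4 respectively; the best ever achieved is 4 of 8.
From crossing 9 on, no configuration arises that was not already reachable earlier: only 52 distinct safe configurations (who is on which side, and where the cable car is) can ever be reached, none of them has everyone across, and every continuation just revisits them. So no valid plan exists.

No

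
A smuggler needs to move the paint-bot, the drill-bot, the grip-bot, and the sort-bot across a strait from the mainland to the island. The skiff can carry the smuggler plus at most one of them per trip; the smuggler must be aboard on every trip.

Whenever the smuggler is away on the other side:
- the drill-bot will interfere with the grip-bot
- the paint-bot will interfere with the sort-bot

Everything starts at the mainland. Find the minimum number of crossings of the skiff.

Whatever the first load, the items left behind include a forbidden pair without the smuggler. No opening move is safe, so no plan exists.

impossible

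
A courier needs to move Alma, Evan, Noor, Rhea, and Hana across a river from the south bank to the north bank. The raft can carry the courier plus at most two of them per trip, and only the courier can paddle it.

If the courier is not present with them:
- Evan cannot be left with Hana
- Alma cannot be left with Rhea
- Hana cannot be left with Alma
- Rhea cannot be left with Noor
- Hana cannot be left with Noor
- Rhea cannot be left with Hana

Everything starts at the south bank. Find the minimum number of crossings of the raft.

Counting alone: the courier can take at most 2 across per trip to the north bank, so moving all 5 needs at least 3 loaded trips out, with a return between consecutive ones — at least 5 crossings.
The safety rule pushes this higher. Following every safe sequence of crossings, the most of the 5 that can be at the north bank as the raft arrives there on crossing 5 is 4 — never all 5.
So no plan with fewer than 7 crossings exists, and this one achieves 7:
1. Courier goes to the north bank with Hana and Rhea.
2. Courier goes back to the south bank with Rhea.
3. Courier goes to the north bank with Alma and Noor.
4. Courier goes back to the south bank with Hana.
5. Courier goes to the north bank with Evan and Rhea.
6. Courier goes back to the south bank with Rhea.
7. Courier goes to the north bank with Hana and Rhea.

7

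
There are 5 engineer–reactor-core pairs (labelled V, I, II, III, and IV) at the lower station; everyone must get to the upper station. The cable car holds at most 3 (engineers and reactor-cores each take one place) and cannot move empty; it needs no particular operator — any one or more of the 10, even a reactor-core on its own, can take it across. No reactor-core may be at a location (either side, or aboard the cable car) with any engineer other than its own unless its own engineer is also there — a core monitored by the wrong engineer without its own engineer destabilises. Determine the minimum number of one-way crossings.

Counting alone: each trip to the upper station takes at most 3 across and each return brings at least 1 back, so after t trips out (and t−1 returns) at most 3t − (t−1) of the 10 are across; that first reaches 10 at t = 5, so at least 9 crossings are needed.
The safety rule pushes this higher. Following every safe sequence of crossings, the most of the 10 that can be at the upper station as the cable car arrives there on crossing 9 is 9 — never all 10.
So no plan with fewer than 11 crossings exists, and this one achieves 11:
1. engineer V and reactor-core V cross → the upper station.
2. engineer V crosses ← the lower station.
3. reactor-core I, reactor-core II, and reactor-core III cross → the upper station.
4. reactor-core V crosses ← the lower station.
5. engineer I, engineer II, and engineer III cross → the upper station.
6. engineer I and reactor-core I cross ← the lower station.
7. engineer I, engineer IV, and engineer V cross → the upper station.
8. reactor-core II crosses ← the lower station.
9. reactor-core I and reactor-core V cross → the upper station.
10. reactor-core V crosses ← the lower station.
11. reactor-core II, reactor-core IV, and reactor-core V cross → the upper station.

11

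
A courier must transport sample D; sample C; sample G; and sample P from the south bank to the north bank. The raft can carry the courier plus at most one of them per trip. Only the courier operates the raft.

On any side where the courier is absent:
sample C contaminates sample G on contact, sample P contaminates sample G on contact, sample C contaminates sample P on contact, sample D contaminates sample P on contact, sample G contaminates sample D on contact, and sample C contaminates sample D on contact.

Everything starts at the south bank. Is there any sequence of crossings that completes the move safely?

No

Whatever the first load, the items left behind include a forbidden pair without the courier. No opening move is safe, so no plan exists.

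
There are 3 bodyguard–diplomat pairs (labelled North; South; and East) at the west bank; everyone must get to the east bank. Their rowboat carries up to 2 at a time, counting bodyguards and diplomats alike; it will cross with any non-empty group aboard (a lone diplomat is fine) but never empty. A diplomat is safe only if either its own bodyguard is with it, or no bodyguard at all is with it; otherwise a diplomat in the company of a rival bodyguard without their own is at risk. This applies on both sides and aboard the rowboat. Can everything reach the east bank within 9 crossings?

Counting alone: each trip to the east bank takes at most 2 across and each return brings at least 1 back, so after t trips out (and t−1 returns) at most 2t − (t−1) of the 6 are across; that first reaches 6 at t = 5, so at least 9 crossings are needed.
The safety rule pushes this higher. Following every safe sequence of crossings, the most of the 6 that can be at the east bank as the rowboat arrives there on crossing 9 is 5 — never all 6.
So the move cannot be finished within 9 crossings. (The shortest complete plan takes 11:)
1. bodyguard North and diplomat North cross → the east bank.
2. bodyguard North crosses ← the west bank.
3. diplomat East and diplomat South cross → the east bank.
4. diplomat North crosses ← the west bank.
5. bodyguard East and bodyguard South cross → the east bank.
6. bodyguard South and diplomat South cross ← the west bank.
7. bodyguard North and bodyguard South cross → the east bank.
8. diplomat East crosses ← the west bank.
9. diplomat North and diplomat South cross → the east bank.
10. bodyguard East crosses ← the west bank.
11. bodyguard East and diplomat East cross → the east bank.

No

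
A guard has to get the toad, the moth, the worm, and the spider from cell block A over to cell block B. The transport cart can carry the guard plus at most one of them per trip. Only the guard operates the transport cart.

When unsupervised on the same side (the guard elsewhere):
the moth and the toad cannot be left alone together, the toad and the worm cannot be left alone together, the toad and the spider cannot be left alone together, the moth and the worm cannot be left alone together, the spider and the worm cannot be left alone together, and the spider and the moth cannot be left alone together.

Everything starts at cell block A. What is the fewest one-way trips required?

impossible

Whatever the first load, the items left behind include a forbidden pair without the guard. No opening move is safe, so no plan exists.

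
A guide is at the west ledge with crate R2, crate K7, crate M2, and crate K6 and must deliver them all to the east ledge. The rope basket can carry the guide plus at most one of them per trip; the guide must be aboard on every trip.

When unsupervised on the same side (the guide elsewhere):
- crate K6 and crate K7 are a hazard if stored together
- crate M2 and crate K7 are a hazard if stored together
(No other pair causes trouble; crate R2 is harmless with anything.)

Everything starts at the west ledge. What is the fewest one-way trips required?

Counting alone: the guide can take at most 1 across per trip to the east ledge, so moving all 4 needs at least 4 loaded trips out, with a return between consecutive ones — at least 7 crossings.
The safety rule pushes this higher. Following every safe sequence of crossings, the most of the 4 that can be at the east ledge as the rope basket arrives there on crossing 7 is 3 — never all 4.
So no plan with fewer than 9 crossings exists, and this one achieves 9:
1. Guide goes to the east ledge with crate K7.
2. Guide goes back to the west ledge alone.
3. Guide goes to the east ledge with crate R2.
4. Guide goes back to the west ledge alone.
5. Guide goes to the east ledge with crate M2.
6. Guide goes back to the west ledge with crate K7.
7. Guide goes to the east ledge with crate K6.
8. Guide goes back to the west ledge alone.
9. Guide goes to the east ledge with crate K7.

9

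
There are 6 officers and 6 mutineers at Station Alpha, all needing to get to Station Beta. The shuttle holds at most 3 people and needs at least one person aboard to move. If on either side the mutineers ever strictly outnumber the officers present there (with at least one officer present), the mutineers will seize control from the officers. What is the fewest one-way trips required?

Following every safe sequence of crossings from the start, the most of the 12 that can be at Station Beta as the shuttle arrives there on crossings 1, 3, 5 is 3, 5, 6 respectively; the best ever achieved is 6 of 12.
From crossing 7 on, no configuration arises that was not already reachable earlier: only 17 distinct safe configurations (who is on which side, and where the shuttle is) can ever be reached, none of them has everyone across, and every continuation just revisits them. They are: 0 officers + 0 mutineers across (shuttle back at the start); 0 officers + 1 mutineer across (shuttle there); 0 officers + 1 mutineer across (shuttle back at the start); 0 officers + 2 mutineers across (shuttle there); 0 officers + 2 mutineers across (shuttle back at the start); 0 officers + 3 mutineers across (shuttle there); 0 officers + 3 mutineers across (shuttle back at the start); 0 officers + 4 mutineers across (shuttle there); 0 officers + 4 mutineers across (shuttle back at the start); 0 officers + 5 mutineers across (shuttle there); 0 officers + 5 mutineers across (shuttle back at the start); 0 officers + 6 mutineers across (shuttle there); 1 officer + 1 mutineer across (shuttle there); 1 officer + 1 mutineer across (shuttle back at the start); 2 officers + 2 mutineers across (shuttle there); 2 officers + 2 mutineers across (shuttle back at the start); 3 officers + 3 mutineers across (shuttle there). So no valid plan exists.

impossible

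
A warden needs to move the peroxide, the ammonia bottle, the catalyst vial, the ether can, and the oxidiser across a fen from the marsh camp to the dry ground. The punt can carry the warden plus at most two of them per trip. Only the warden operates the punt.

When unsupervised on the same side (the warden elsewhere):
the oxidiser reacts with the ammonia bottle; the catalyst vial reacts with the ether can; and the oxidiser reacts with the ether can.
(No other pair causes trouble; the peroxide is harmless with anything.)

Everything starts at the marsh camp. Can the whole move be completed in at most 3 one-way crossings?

No

Counting alone: the warden can take at most 2 across per trip to the dry ground, so moving all 5 needs at least 3 loaded trips out, with a return between consecutive ones — at least 5 crossings.
Since 3 < 5, 3 crossings cannot be enough. (The shortest complete plan in fact takes 5:)
1. Warden goes to the dry ground with the ammonia bottle and the ether can.  [the marsh camp: the catalyst vial, the oxidiser, the peroxide | the dry ground: the ammonia bottle, the ether can]
2. Warden goes back to the marsh camp alone.  [the marsh camp: the catalyst vial, the oxidiser, the peroxide | the dry ground: the ammonia bottle, the ether can]
3. Warden goes to the dry ground with the peroxide.  [the marsh camp: the catalyst vial, the oxidiser | the dry ground: the ammonia bottle, the ether can, the peroxide]
4. Warden goes back to the marsh camp alone.  [the marsh camp: the catalyst vial, the oxidiser | the dry ground: the ammonia bottle, the ether can, the peroxide]
5. Warden goes to the dry ground with the catalyst vial and the oxidiser.  [the marsh camp: — | the dry ground: the ammonia bottle, the catalyst vial, the ether can, the oxidiser, the peroxide]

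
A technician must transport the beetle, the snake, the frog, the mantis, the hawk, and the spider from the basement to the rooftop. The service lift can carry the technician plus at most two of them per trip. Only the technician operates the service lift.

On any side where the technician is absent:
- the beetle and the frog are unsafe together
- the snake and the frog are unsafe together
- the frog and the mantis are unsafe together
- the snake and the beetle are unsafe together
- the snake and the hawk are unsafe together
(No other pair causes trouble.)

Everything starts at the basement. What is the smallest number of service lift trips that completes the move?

Counting alone: the technician can take at most 2 across per trip to the rooftop, so moving all 6 needs at least 3 loaded trips out, with a return between consecutive ones — at least 5 crossings.
The safety rule pushes this higher. Following every safe sequence of crossings, the most of the 6 that can be at the rooftop as the service lift arrives there on crossings 5, 7 is 4, 5 respectively — never all 6.
So no plan with fewer than 9 crossings exists, and this one achieves 9:
1. Technician goes to the rooftop with the frog and the snake.  [the basement: the beetle, the hawk, the mantis, the spider | the rooftop: the frog, the snake]
2. Technician goes back to the basement with the snake.  [the basement: the beetle, the hawk, the mantis, the snake, the spider | the rooftop: the frog]
3. Technician goes to the rooftop with the beetle and the hawk.  [the basement: the mantis, the snake, the spider | the rooftop: the beetle, the frog, the hawk]
4. Technician goes back to the basement with the beetle.  [the basement: the beetle, the mantis, the snake, the spider | the rooftop: the frog, the hawk]
5. Technician goes to the rooftop with the beetle and the mantis.  [the basement: the snake, the spider | the rooftop: the beetle, the frog, the hawk, the mantis]
6. Technician goes back to the basement with the frog.  [the basement: the frog, the snake, the spider | the rooftop: the beetle, the hawk, the mantis]
7. Technician goes to the rooftop with the snake and the spider.  [the basement: the frog | the rooftop: the beetle, the hawk, the mantis, the snake, the spider]
8. Technician goes back to the basement with the snake.  [the basement: the frog, the snake | the rooftop: the beetle, the hawk, the mantis, the spider]
9. Technician goes to the rooftop with the frog and the snake.  [the basement: — | the rooftop: the beetle, the frog, the hawk, the mantis, the snake, the spider]

9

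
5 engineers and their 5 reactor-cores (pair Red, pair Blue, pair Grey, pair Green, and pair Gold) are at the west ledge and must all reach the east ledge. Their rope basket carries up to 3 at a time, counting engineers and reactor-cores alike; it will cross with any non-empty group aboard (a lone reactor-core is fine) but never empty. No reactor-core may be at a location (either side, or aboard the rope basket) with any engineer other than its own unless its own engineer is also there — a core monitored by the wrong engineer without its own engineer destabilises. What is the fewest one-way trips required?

11

Counting alone: each trip to the east ledge takes at most 3 across and each return brings at least 1 back, so after t trips out (and t−1 returns) at most 3t − (t−1) of the 10 are across; that first reaches 10 at t = 5, so at least 9 crossings are needed.
The safety rule pushes this higher. Following every safe sequence of crossings, the most of the 10 that can be at the east ledge as the rope basket arrives there on crossing 9 is 9 — never all 10.
So no plan with fewer than 11 crossings exists, and this one achieves 11:
1. engineer Red and reactor-core Red cross → the east ledge.
2. engineer Red crosses ← the west ledge.
3. reactor-core Blue, reactor-core Green, and reactor-core Grey cross → the east ledge.
4. reactor-core Red crosses ← the west ledge.
5. engineer Blue, engineer Green, and engineer Grey cross → the east ledge.
6. engineer Blue and reactor-core Blue cross ← the west ledge.
7. engineer Blue, engineer Gold, and engineer Red cross → the east ledge.
8. reactor-core Grey crosses ← the west ledge.
9. reactor-core Blue and reactor-core Red cross → the east ledge.
10. reactor-core Red crosses ← the west ledge.
11. reactor-core Gold, reactor-core Grey, and reactor-core Red cross → the east ledge.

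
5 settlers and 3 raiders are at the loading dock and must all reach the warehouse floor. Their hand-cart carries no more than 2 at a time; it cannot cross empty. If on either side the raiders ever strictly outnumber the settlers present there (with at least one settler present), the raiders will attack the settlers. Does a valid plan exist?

1. 2 raiders → the warehouse floor.  (the loading dock: 5S 1R; the warehouse floor: 0S 2R)
2. 1 raider ← the loading dock.  (the loading dock: 5S 2R; the warehouse floor: 0S 1R)
3. 2 raiders → the warehouse floor.  (the loading dock: 5S 0R; the warehouse floor: 0S 3R)
4. 1 raider ← the loading dock.  (the loading dock: 5S 1R; the warehouse floor: 0S 2R)
5. 2 settlers → the warehouse floor.  (the loading dock: 3S 1R; the warehouse floor: 2S 2R)
6. 1 raider ← the loading dock.  (the loading dock: 3S 2R; the warehouse floor: 2S 1R)
7. 1 settler and 1 raider → the warehouse floor.  (the loading dock: 2S 1R; the warehouse floor: 3S 2R)
8. 1 raider ← the loading dock.  (the loading dock: 2S 2R; the warehouse floor: 3S 1R)
9. 2 raiders → the warehouse floor.  (the loading dock: 2S 0R; the warehouse floor: 3S 3R)
10. 1 raider ← the loading dock.  (the loading dock: 2S 1R; the warehouse floor: 3S 2R)
11. 1 settler and 1 raider → the warehouse floor.  (the loading dock: 1S 0R; the warehouse floor: 4S 3R)
12. 1 raider ← the loading dock.  (the loading dock: 1S 1R; the warehouse floor: 4S 2R)
13. 1 settler and 1 raider → the warehouse floor.  (the loading dock: 0S 0R; the warehouse floor: 5S 3R)

Yes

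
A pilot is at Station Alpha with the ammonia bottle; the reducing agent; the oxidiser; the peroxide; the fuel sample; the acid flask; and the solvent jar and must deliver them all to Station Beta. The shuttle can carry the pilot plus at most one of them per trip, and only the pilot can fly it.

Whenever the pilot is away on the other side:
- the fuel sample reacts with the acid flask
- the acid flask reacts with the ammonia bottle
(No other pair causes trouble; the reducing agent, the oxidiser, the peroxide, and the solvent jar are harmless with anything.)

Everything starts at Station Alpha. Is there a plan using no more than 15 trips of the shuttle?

Yes — this plan uses 15 crossings (≤ 15):
1. Pilot goes to Station Beta with the acid flask.  [Station Alpha: the ammonia bottle, the fuel sample, the oxidiser, the peroxide, the reducing agent, the solvent jar | Station Beta: the acid flask]
2. Pilot goes back to Station Alpha alone.  [Station Alpha: the ammonia bottle, the fuel sample, the oxidiser, the peroxide, the reducing agent, the solvent jar | Station Beta: the acid flask]
3. Pilot goes to Station Beta with the ammonia bottle.  [Station Alpha: the fuel sample, the oxidiser, the peroxide, the reducing agent, the solvent jar | Station Beta: the acid flask, the ammonia bottle]
4. Pilot goes back to Station Alpha with the acid flask.  [Station Alpha: the acid flask, the fuel sample, the oxidiser, the peroxide, the reducing agent, the solvent jar | Station Beta: the ammonia bottle]
5. Pilot goes to Station Beta with the fuel sample.  [Station Alpha: the acid flask, the oxidiser, the peroxide, the reducing agent, the solvent jar | Station Beta: the ammonia bottle, the fuel sample]
6. Pilot goes back to Station Alpha alone.  [Station Alpha: the acid flask, the oxidiser, the peroxide, the reducing agent, the solvent jar | Station Beta: the ammonia bottle, the fuel sample]
7. Pilot goes to Station Beta with the reducing agent.  [Station Alpha: the acid flask, the oxidiser, the peroxide, the solvent jar | Station Beta: the ammonia bottle, the fuel sample, the reducing agent]
8. Pilot goes back to Station Alpha alone.  [Station Alpha: the acid flask, the oxidiser, the peroxide, the solvent jar | Station Beta: the ammonia bottle, the fuel sample, the reducing agent]
9. Pilot goes to Station Beta with the oxidiser.  [Station Alpha: the acid flask, the peroxide, the solvent jar | Station Beta: the ammonia bottle, the fuel sample, the oxidiser, the reducing agent]
10. Pilot goes back to Station Alpha alone.  [Station Alpha: the acid flask, the peroxide, the solvent jar | Station Beta: the ammonia bottle, the fuel sample, the oxidiser, the reducing agent]
11. Pilot goes to Station Beta with the peroxide.  [Station Alpha: the acid flask, the solvent jar | Station Beta: the ammonia bottle, the fuel sample, the oxidiser, the peroxide, the reducing agent]
12. Pilot goes back to Station Alpha alone.  [Station Alpha: the acid flask, the solvent jar | Station Beta: the ammonia bottle, the fuel sample, the oxidiser, the peroxide, the reducing agent]
13. Pilot goes to Station Beta with the solvent jar.  [Station Alpha: the acid flask | Station Beta: the ammonia bottle, the fuel sample, the oxidiser, the peroxide, the reducing agent, the solvent jar]
14. Pilot goes back to Station Alpha alone.  [Station Alpha: the acid flask | Station Beta: the ammonia bottle, the fuel sample, the oxidiser, the peroxide, the reducing agent, the solvent jar]
15. Pilot goes to Station Beta with the acid flask.  [Station Alpha: — | Station Beta: the acid flask, the ammonia bottle, the fuel sample, the oxidiser, the peroxide, the reducing agent, the solvent jar]

Yes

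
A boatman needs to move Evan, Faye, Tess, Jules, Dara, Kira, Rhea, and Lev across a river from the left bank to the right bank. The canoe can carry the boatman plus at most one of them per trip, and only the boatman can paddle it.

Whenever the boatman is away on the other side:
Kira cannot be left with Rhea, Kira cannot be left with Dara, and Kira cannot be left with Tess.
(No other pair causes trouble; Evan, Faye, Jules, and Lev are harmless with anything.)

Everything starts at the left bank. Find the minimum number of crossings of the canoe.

Following every safe sequence of crossings from the start, the most of the 8 that can be at the right bank as the canoe arrives there on crossings 1, 3, 5, 7, 9, 11 is 1, 2, 3, 4, 5, 6 respectively; the best ever achieved is 6 of 8.
From crossing 13 on, no configuration arises that was not already reachable earlier: only 144 distinct safe configurations (who is on which side, and where the canoe is) can ever be reached, none of them has everyone across, and every continuation just revisits them. So no valid plan exists.

impossible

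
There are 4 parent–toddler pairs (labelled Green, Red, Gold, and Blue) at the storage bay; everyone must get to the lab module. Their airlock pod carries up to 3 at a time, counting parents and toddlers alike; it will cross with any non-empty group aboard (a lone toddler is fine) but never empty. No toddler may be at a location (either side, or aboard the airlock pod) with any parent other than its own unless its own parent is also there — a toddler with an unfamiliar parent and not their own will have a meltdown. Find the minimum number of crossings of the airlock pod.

Counting alone: each trip to the lab module takes at most 3 across and each return brings at least 1 back, so after t trips out (and t−1 returns) at most 3t − (t−1) of the 8 are across; that first reaches 8 at t = 4, so at least 7 crossings are needed.
The safety rule pushes this higher. Following every safe sequence of crossings, the most of the 8 that can be at the lab module as the airlock pod arrives there on crossing 7 is 7 — never all 8.
So no plan with fewer than 9 crossings exists, and this one achieves 9:
1. parent Green and toddler Green cross → the lab module.
2. parent Green crosses ← the storage bay.
3. parent Green, parent Red, and toddler Red cross → the lab module.
4. parent Green and toddler Green cross ← the storage bay.
5. parent Blue, parent Gold, and parent Green cross → the lab module.
6. toddler Red crosses ← the storage bay.
7. toddler Green and toddler Red cross → the lab module.
8. toddler Green crosses ← the storage bay.
9. toddler Blue, toddler Gold, and toddler Green cross → the lab module.

9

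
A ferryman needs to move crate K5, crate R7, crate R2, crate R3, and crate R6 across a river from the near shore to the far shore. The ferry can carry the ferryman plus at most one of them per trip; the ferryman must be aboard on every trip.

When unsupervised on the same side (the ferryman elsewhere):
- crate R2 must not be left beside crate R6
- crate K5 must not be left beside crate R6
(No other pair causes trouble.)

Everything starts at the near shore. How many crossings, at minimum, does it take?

Counting alone: the ferryman can take at most 1 across per trip to the far shore, so moving all 5 needs at least 5 loaded trips out, with a return between consecutive ones — at least 9 crossings.
The safety rule pushes this higher. Following every safe sequence of crossings, the most of the 5 that can be at the far shore as the ferry arrives there on crossing 9 is 4 — never all 5.
So no plan with fewer than 11 crossings exists, and this one achieves 11:
1. Ferryman goes to the far shore with crate R6.  [the near shore: crate K5, crate R2, crate R3, crate R7 | the far shore: crate R6]
2. Ferryman goes back to the near shore alone.  [the near shore: crate K5, crate R2, crate R3, crate R7 | the far shore: crate R6]
3. Ferryman goes to the far shore with crate K5.  [the near shore: crate R2, crate R3, crate R7 | the far shore: crate K5, crate R6]
4. Ferryman goes back to the near shore with crate R6.  [the near shore: crate R2, crate R3, crate R6, crate R7 | the far shore: crate K5]
5. Ferryman goes to the far shore with crate R2.  [the near shore: crate R3, crate R6, crate R7 | the far shore: crate K5, crate R2]
6. Ferryman goes back to the near shore alone.  [the near shore: crate R3, crate R6, crate R7 | the far shore: crate K5, crate R2]
7. Ferryman goes to the far shore with crate R7.  [the near shore: crate R3, crate R6 | the far shore: crate K5, crate R2, crate R7]
8. Ferryman goes back to the near shore alone.  [the near shore: crate R3, crate R6 | the far shore: crate K5, crate R2, crate R7]
9. Ferryman goes to the far shore with crate R3.  [the near shore: crate R6 | the far shore: crate K5, crate R2, crate R3, crate R7]
10. Ferryman goes back to the near shore alone.  [the near shore: crate R6 | the far shore: crate K5, crate R2, crate R3, crate R7]
11. Ferryman goes to the far shore with crate R6.  [the near shore: — | the far shore: crate K5, crate R2, crate R3, crate R6, crate R7]

11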